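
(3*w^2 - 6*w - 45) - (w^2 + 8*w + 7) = 2*w^2 - 14*w - 52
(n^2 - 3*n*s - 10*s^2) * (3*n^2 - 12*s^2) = 3*n^4 - 9*n^3*s - 42*n^2*s^2 + 36*n*s^3 + 120*s^4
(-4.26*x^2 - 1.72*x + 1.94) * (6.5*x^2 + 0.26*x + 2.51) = -27.69*x^4 - 12.2876*x^3 + 1.4702*x^2 - 3.8128*x + 4.8694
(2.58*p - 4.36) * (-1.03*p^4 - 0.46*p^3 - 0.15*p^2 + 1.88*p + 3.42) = -2.6574*p^5 + 3.304*p^4 + 1.6186*p^3 + 5.5044*p^2 + 0.626800000000001*p - 14.9112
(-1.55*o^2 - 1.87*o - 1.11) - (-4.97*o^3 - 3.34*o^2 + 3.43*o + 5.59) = 4.97*o^3 + 1.79*o^2 - 5.3*o - 6.7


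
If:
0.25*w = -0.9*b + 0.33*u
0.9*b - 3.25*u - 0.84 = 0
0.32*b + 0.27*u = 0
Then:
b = 0.18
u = -0.21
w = -0.91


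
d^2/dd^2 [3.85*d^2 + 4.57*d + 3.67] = 7.70000000000000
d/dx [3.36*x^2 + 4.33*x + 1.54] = 6.72*x + 4.33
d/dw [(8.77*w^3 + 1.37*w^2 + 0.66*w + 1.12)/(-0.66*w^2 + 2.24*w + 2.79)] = (-5.7882*w^4 + 39.2896*w^3 + 76.9093*w^2 + 9.123*w - 0.6674)/(0.4356*w^4 - 2.9568*w^3 + 1.3348*w^2 + 12.4992*w + 7.7841)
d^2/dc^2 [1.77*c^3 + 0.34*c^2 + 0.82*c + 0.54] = 10.62*c + 0.68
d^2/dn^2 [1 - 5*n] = 0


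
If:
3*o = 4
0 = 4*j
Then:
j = 0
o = 4/3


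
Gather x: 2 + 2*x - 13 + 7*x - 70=9*x - 81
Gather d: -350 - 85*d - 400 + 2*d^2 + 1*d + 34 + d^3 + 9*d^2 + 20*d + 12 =d^3 + 11*d^2 - 64*d - 704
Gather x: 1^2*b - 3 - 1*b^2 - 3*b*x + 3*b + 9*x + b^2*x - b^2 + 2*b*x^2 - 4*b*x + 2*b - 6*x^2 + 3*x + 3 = -2*b^2 + 6*b + x^2*(2*b - 6) + x*(b^2 - 7*b + 12)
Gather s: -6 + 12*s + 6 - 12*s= 0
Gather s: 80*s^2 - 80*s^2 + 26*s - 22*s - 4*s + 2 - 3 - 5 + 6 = 0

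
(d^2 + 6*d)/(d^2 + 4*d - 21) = d*(d + 6)/(d^2 + 4*d - 21)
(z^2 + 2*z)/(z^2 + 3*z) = (z + 2)/(z + 3)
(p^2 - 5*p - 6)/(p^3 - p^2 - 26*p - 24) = 1/(p + 4)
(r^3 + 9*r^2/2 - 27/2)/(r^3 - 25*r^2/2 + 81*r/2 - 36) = (r^2 + 6*r + 9)/(r^2 - 11*r + 24)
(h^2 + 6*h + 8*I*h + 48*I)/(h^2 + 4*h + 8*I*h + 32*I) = (h + 6)/(h + 4)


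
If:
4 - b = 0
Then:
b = 4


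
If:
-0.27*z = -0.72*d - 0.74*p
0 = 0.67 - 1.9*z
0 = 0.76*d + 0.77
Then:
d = -1.01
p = 1.11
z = 0.35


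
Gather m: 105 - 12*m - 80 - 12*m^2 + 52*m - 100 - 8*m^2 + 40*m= -20*m^2 + 80*m - 75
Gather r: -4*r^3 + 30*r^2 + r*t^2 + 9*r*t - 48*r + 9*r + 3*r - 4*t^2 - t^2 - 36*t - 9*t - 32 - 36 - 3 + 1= -4*r^3 + 30*r^2 + r*(t^2 + 9*t - 36) - 5*t^2 - 45*t - 70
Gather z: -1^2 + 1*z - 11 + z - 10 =2*z - 22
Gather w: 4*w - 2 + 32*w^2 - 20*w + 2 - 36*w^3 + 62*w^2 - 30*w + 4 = -36*w^3 + 94*w^2 - 46*w + 4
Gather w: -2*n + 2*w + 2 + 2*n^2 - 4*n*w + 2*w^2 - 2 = 2*n^2 - 2*n + 2*w^2 + w*(2 - 4*n)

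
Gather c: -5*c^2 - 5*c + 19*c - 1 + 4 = -5*c^2 + 14*c + 3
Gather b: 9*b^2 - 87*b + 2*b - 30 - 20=9*b^2 - 85*b - 50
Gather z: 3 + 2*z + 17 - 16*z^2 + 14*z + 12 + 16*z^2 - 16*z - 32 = 0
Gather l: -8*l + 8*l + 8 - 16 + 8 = 0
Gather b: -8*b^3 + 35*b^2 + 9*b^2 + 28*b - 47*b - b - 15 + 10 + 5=-8*b^3 + 44*b^2 - 20*b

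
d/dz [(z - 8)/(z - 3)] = 5/(z - 3)^2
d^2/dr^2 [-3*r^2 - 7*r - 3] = -6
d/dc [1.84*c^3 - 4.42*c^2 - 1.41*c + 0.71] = 5.52*c^2 - 8.84*c - 1.41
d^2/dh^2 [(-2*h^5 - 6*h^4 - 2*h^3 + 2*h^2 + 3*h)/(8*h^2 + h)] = 4*(-192*h^4 - 256*h^3 - 78*h^2 - 9*h + 87)/(512*h^3 + 192*h^2 + 24*h + 1)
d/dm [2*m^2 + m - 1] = 4*m + 1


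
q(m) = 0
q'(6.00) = 0.00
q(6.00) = 0.00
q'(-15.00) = 0.00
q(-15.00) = 0.00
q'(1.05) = 0.00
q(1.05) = 0.00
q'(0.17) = 0.00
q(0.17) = 0.00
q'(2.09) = 0.00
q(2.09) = 0.00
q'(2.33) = 0.00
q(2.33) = 0.00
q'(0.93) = 0.00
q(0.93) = 0.00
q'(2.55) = 0.00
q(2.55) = 0.00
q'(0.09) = 0.00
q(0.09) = 0.00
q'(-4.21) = 0.00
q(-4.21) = 0.00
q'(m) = 0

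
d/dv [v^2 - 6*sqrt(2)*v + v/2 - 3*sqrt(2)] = 2*v - 6*sqrt(2) + 1/2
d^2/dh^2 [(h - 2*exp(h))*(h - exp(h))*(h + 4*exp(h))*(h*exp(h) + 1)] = h^4*exp(h) + 4*h^3*exp(2*h) + 8*h^3*exp(h) - 90*h^2*exp(3*h) + 12*h^2*exp(2*h) + 13*h^2*exp(h) + 128*h*exp(4*h) - 120*h*exp(3*h) - 34*h*exp(2*h) + 4*h*exp(h) + 6*h + 64*exp(4*h) + 52*exp(3*h) - 40*exp(2*h) + 2*exp(h)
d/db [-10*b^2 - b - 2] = -20*b - 1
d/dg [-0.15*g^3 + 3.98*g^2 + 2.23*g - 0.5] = -0.45*g^2 + 7.96*g + 2.23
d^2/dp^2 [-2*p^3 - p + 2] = -12*p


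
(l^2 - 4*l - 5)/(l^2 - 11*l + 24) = (l^2 - 4*l - 5)/(l^2 - 11*l + 24)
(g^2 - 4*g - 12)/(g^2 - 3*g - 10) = (g - 6)/(g - 5)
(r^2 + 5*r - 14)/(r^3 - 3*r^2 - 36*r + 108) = (r^2 + 5*r - 14)/(r^3 - 3*r^2 - 36*r + 108)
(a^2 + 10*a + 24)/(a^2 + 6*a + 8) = (a + 6)/(a + 2)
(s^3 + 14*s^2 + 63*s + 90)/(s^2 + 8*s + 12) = (s^2 + 8*s + 15)/(s + 2)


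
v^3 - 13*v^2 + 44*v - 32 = (v - 8)*(v - 4)*(v - 1)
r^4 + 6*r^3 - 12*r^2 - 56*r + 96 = (r - 2)^2*(r + 4)*(r + 6)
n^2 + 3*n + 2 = (n + 1)*(n + 2)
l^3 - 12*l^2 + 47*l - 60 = (l - 5)*(l - 4)*(l - 3)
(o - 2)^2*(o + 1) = o^3 - 3*o^2 + 4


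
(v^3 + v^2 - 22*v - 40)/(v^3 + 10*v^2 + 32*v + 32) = (v - 5)/(v + 4)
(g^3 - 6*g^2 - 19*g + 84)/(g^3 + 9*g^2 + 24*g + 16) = (g^2 - 10*g + 21)/(g^2 + 5*g + 4)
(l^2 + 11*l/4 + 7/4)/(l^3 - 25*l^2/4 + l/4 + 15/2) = (4*l + 7)/(4*l^2 - 29*l + 30)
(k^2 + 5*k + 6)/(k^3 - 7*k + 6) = (k + 2)/(k^2 - 3*k + 2)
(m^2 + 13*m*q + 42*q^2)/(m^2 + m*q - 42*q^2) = (-m - 6*q)/(-m + 6*q)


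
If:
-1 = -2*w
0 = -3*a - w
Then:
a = -1/6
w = 1/2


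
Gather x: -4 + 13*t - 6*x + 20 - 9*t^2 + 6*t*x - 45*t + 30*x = -9*t^2 - 32*t + x*(6*t + 24) + 16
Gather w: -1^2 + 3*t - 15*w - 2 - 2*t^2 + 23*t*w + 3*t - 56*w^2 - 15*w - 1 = -2*t^2 + 6*t - 56*w^2 + w*(23*t - 30) - 4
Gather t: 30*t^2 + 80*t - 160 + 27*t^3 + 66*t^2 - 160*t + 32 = 27*t^3 + 96*t^2 - 80*t - 128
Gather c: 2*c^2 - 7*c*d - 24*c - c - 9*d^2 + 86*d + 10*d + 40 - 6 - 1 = 2*c^2 + c*(-7*d - 25) - 9*d^2 + 96*d + 33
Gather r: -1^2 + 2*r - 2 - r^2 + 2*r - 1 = -r^2 + 4*r - 4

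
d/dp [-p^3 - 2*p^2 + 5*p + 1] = -3*p^2 - 4*p + 5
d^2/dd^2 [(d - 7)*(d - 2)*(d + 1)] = 6*d - 16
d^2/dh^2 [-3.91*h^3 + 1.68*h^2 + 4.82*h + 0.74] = 3.36 - 23.46*h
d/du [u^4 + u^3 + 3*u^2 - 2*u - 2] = 4*u^3 + 3*u^2 + 6*u - 2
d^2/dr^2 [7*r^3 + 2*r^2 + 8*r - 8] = 42*r + 4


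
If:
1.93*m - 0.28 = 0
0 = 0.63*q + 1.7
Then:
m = 0.15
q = -2.70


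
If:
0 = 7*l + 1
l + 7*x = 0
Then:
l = -1/7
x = 1/49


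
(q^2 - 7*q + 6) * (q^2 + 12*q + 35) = q^4 + 5*q^3 - 43*q^2 - 173*q + 210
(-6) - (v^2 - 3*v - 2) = -v^2 + 3*v - 4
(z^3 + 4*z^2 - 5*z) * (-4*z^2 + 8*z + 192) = -4*z^5 - 8*z^4 + 244*z^3 + 728*z^2 - 960*z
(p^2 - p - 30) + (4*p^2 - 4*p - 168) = 5*p^2 - 5*p - 198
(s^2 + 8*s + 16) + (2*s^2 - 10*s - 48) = 3*s^2 - 2*s - 32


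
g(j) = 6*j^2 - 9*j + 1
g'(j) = 12*j - 9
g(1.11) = -1.60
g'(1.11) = 4.32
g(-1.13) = 18.83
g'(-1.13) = -22.56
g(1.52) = 1.18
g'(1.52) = 9.24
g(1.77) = 3.87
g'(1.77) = 12.24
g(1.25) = -0.88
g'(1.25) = 6.00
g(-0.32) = 4.49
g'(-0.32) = -12.84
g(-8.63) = 525.53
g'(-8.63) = -112.56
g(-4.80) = 182.44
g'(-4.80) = -66.60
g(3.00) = 28.00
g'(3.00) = 27.00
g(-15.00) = 1486.00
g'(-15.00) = -189.00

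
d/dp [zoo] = 0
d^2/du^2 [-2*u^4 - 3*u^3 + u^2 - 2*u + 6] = -24*u^2 - 18*u + 2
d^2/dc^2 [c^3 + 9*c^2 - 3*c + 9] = 6*c + 18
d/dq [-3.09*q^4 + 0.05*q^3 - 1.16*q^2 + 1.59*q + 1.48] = -12.36*q^3 + 0.15*q^2 - 2.32*q + 1.59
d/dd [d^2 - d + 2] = 2*d - 1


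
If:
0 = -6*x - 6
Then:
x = -1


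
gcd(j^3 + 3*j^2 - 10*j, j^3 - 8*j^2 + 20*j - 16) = j - 2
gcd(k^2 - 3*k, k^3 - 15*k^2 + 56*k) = k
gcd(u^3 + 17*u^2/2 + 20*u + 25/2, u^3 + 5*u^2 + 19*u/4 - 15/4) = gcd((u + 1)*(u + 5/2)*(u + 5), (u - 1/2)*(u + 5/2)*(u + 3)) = u + 5/2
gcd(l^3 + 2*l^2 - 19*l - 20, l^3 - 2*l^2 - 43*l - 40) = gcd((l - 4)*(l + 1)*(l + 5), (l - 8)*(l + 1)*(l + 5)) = l^2 + 6*l + 5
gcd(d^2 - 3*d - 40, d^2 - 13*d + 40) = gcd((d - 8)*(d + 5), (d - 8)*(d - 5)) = d - 8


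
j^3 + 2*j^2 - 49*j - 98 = (j - 7)*(j + 2)*(j + 7)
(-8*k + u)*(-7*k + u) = 56*k^2 - 15*k*u + u^2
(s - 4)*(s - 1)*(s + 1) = s^3 - 4*s^2 - s + 4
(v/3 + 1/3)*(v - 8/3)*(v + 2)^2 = v^4/3 + 7*v^3/9 - 16*v^2/9 - 52*v/9 - 32/9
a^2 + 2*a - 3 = (a - 1)*(a + 3)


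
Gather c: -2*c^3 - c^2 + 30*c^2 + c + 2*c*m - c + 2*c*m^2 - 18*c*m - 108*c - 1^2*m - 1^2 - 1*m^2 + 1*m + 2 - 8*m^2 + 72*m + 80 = -2*c^3 + 29*c^2 + c*(2*m^2 - 16*m - 108) - 9*m^2 + 72*m + 81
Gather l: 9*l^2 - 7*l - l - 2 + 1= 9*l^2 - 8*l - 1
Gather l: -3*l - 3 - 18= -3*l - 21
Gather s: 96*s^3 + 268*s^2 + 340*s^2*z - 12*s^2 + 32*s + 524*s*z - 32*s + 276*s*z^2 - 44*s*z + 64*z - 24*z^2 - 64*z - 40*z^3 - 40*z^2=96*s^3 + s^2*(340*z + 256) + s*(276*z^2 + 480*z) - 40*z^3 - 64*z^2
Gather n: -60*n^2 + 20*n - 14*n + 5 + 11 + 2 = -60*n^2 + 6*n + 18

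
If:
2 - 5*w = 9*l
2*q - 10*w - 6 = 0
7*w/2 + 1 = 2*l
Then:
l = 24/83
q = 199/83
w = -10/83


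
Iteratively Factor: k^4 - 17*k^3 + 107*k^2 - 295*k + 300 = (k - 5)*(k^3 - 12*k^2 + 47*k - 60) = (k - 5)^2*(k^2 - 7*k + 12) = (k - 5)^2*(k - 3)*(k - 4)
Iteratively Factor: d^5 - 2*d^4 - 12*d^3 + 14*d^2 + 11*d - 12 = (d - 1)*(d^4 - d^3 - 13*d^2 + d + 12) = (d - 1)*(d + 3)*(d^3 - 4*d^2 - d + 4) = (d - 1)^2*(d + 3)*(d^2 - 3*d - 4) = (d - 4)*(d - 1)^2*(d + 3)*(d + 1)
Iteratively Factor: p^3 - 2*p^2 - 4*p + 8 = (p + 2)*(p^2 - 4*p + 4) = (p - 2)*(p + 2)*(p - 2)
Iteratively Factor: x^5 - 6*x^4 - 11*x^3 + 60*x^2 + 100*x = (x)*(x^4 - 6*x^3 - 11*x^2 + 60*x + 100) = x*(x + 2)*(x^3 - 8*x^2 + 5*x + 50) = x*(x - 5)*(x + 2)*(x^2 - 3*x - 10) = x*(x - 5)^2*(x + 2)*(x + 2)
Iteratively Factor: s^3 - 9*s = (s + 3)*(s^2 - 3*s) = (s - 3)*(s + 3)*(s)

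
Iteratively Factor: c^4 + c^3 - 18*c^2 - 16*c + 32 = (c + 2)*(c^3 - c^2 - 16*c + 16) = (c - 4)*(c + 2)*(c^2 + 3*c - 4) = (c - 4)*(c - 1)*(c + 2)*(c + 4)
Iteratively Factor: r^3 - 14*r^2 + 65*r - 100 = (r - 5)*(r^2 - 9*r + 20) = (r - 5)^2*(r - 4)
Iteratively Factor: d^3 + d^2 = (d + 1)*(d^2) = d*(d + 1)*(d)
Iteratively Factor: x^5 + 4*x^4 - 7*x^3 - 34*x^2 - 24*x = (x)*(x^4 + 4*x^3 - 7*x^2 - 34*x - 24) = x*(x + 4)*(x^3 - 7*x - 6) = x*(x + 1)*(x + 4)*(x^2 - x - 6) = x*(x + 1)*(x + 2)*(x + 4)*(x - 3)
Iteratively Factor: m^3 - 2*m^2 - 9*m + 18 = (m + 3)*(m^2 - 5*m + 6) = (m - 3)*(m + 3)*(m - 2)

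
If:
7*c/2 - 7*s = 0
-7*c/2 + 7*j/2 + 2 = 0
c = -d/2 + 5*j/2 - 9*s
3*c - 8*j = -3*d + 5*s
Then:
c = -8/51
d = -228/119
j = -260/357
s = -4/51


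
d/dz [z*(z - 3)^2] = 3*(z - 3)*(z - 1)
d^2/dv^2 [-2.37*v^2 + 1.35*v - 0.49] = -4.74000000000000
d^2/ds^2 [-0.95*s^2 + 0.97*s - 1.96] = -1.90000000000000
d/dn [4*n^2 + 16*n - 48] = 8*n + 16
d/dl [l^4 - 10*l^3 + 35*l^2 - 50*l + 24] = 4*l^3 - 30*l^2 + 70*l - 50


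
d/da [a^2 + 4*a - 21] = 2*a + 4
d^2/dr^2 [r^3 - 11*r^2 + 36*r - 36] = 6*r - 22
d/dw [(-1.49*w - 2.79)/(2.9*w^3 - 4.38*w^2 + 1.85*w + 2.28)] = (8.642*w^3 + 17.7468*w^2 - 24.4404*w + 1.7643)/(8.41*w^6 - 25.404*w^5 + 29.9144*w^4 - 2.982*w^3 - 16.5503*w^2 + 8.436*w + 5.1984)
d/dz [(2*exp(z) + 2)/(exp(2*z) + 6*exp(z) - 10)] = 2*(-2*(exp(z) + 1)*(exp(z) + 3) + exp(2*z) + 6*exp(z) - 10)*exp(z)/(exp(2*z) + 6*exp(z) - 10)^2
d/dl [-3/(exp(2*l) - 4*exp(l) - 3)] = 6*(exp(l) - 2)*exp(l)/(-exp(2*l) + 4*exp(l) + 3)^2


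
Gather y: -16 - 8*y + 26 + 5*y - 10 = -3*y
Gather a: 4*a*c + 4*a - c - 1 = a*(4*c + 4) - c - 1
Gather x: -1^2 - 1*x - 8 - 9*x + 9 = -10*x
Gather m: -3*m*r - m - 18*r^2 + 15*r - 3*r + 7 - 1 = m*(-3*r - 1) - 18*r^2 + 12*r + 6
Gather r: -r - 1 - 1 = -r - 2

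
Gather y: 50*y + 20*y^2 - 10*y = 20*y^2 + 40*y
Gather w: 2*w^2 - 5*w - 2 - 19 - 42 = 2*w^2 - 5*w - 63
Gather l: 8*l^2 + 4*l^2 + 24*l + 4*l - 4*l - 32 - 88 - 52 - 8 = 12*l^2 + 24*l - 180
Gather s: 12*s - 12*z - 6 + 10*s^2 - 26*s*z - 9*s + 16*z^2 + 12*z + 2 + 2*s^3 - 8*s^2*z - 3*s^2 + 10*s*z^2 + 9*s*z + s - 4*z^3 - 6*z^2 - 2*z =2*s^3 + s^2*(7 - 8*z) + s*(10*z^2 - 17*z + 4) - 4*z^3 + 10*z^2 - 2*z - 4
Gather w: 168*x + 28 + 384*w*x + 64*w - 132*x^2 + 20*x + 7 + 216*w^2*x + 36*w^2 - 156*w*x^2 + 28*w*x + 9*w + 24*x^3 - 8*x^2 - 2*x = w^2*(216*x + 36) + w*(-156*x^2 + 412*x + 73) + 24*x^3 - 140*x^2 + 186*x + 35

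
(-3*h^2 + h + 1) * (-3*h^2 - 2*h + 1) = 9*h^4 + 3*h^3 - 8*h^2 - h + 1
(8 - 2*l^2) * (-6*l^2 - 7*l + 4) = 12*l^4 + 14*l^3 - 56*l^2 - 56*l + 32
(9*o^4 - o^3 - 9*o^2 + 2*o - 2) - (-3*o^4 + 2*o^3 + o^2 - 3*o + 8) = 12*o^4 - 3*o^3 - 10*o^2 + 5*o - 10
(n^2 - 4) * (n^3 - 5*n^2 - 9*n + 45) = n^5 - 5*n^4 - 13*n^3 + 65*n^2 + 36*n - 180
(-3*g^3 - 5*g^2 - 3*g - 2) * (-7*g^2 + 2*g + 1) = 21*g^5 + 29*g^4 + 8*g^3 + 3*g^2 - 7*g - 2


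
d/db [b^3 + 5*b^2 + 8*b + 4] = 3*b^2 + 10*b + 8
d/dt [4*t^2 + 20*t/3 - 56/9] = 8*t + 20/3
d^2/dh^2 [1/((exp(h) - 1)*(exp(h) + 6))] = (4*exp(3*h) + 15*exp(2*h) + 49*exp(h) + 30)*exp(h)/(exp(6*h) + 15*exp(5*h) + 57*exp(4*h) - 55*exp(3*h) - 342*exp(2*h) + 540*exp(h) - 216)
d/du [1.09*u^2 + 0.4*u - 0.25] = 2.18*u + 0.4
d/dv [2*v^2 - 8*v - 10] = 4*v - 8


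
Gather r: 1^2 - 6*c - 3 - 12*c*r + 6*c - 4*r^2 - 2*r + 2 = -4*r^2 + r*(-12*c - 2)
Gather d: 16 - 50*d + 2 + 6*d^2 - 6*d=6*d^2 - 56*d + 18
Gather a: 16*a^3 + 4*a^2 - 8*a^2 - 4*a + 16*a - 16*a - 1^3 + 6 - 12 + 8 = 16*a^3 - 4*a^2 - 4*a + 1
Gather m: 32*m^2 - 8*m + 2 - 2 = 32*m^2 - 8*m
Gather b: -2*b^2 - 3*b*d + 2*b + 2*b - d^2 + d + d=-2*b^2 + b*(4 - 3*d) - d^2 + 2*d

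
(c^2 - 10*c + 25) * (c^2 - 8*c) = c^4 - 18*c^3 + 105*c^2 - 200*c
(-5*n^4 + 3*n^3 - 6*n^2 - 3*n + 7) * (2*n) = -10*n^5 + 6*n^4 - 12*n^3 - 6*n^2 + 14*n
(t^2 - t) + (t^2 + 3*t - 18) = 2*t^2 + 2*t - 18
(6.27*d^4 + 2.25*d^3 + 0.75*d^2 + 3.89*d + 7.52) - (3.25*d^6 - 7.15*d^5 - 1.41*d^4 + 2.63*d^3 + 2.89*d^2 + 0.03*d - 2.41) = -3.25*d^6 + 7.15*d^5 + 7.68*d^4 - 0.38*d^3 - 2.14*d^2 + 3.86*d + 9.93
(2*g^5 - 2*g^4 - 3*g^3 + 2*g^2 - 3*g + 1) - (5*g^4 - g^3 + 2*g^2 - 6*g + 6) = 2*g^5 - 7*g^4 - 2*g^3 + 3*g - 5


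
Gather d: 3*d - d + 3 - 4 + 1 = 2*d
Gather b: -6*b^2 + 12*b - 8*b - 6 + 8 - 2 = -6*b^2 + 4*b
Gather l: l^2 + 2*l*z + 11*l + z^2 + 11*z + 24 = l^2 + l*(2*z + 11) + z^2 + 11*z + 24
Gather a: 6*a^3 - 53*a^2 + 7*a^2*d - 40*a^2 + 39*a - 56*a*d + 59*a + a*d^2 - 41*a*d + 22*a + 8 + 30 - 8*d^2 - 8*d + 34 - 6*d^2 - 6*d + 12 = 6*a^3 + a^2*(7*d - 93) + a*(d^2 - 97*d + 120) - 14*d^2 - 14*d + 84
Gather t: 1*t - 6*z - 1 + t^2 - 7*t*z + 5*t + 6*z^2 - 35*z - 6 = t^2 + t*(6 - 7*z) + 6*z^2 - 41*z - 7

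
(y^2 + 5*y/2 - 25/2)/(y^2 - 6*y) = (2*y^2 + 5*y - 25)/(2*y*(y - 6))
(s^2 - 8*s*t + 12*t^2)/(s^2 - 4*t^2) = (s - 6*t)/(s + 2*t)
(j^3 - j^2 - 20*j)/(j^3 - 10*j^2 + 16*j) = (j^2 - j - 20)/(j^2 - 10*j + 16)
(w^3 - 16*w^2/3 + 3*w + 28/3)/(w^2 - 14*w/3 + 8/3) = (3*w^2 - 4*w - 7)/(3*w - 2)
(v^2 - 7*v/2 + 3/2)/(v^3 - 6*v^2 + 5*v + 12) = (v - 1/2)/(v^2 - 3*v - 4)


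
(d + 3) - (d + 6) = -3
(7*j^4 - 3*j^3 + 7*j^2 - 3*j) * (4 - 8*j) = -56*j^5 + 52*j^4 - 68*j^3 + 52*j^2 - 12*j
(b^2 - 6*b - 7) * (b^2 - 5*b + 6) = b^4 - 11*b^3 + 29*b^2 - b - 42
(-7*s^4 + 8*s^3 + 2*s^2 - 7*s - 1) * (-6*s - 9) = 42*s^5 + 15*s^4 - 84*s^3 + 24*s^2 + 69*s + 9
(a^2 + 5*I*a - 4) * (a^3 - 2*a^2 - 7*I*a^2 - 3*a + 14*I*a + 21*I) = a^5 - 2*a^4 - 2*I*a^4 + 28*a^3 + 4*I*a^3 - 62*a^2 + 34*I*a^2 - 93*a - 56*I*a - 84*I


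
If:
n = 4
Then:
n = 4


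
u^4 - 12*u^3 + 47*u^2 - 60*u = u*(u - 5)*(u - 4)*(u - 3)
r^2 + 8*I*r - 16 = (r + 4*I)^2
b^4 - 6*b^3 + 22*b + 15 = (b - 5)*(b - 3)*(b + 1)^2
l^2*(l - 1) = l^3 - l^2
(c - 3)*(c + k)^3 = c^4 + 3*c^3*k - 3*c^3 + 3*c^2*k^2 - 9*c^2*k + c*k^3 - 9*c*k^2 - 3*k^3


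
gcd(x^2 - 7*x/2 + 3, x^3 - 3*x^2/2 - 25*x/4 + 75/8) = x - 3/2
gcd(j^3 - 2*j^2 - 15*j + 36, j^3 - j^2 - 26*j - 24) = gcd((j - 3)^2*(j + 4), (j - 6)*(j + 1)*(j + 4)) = j + 4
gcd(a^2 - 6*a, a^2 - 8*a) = a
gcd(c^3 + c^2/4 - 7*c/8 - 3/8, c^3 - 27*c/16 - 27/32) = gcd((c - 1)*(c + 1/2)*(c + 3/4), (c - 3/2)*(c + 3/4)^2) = c + 3/4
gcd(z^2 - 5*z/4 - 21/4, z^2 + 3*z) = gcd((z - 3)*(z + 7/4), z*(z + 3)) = 1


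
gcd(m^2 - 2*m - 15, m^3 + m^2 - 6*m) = m + 3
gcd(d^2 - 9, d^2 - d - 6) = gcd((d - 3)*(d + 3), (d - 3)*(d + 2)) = d - 3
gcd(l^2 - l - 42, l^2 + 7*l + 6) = l + 6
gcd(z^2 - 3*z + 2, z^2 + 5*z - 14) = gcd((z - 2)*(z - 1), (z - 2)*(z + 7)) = z - 2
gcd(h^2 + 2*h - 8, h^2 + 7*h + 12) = h + 4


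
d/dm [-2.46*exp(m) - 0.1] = -2.46*exp(m)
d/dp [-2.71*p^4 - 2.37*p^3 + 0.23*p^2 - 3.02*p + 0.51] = -10.84*p^3 - 7.11*p^2 + 0.46*p - 3.02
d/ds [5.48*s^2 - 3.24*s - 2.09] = 10.96*s - 3.24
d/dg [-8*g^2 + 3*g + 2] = 3 - 16*g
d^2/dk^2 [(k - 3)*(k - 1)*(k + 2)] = 6*k - 4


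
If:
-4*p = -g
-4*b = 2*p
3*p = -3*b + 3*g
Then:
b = 0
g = 0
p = 0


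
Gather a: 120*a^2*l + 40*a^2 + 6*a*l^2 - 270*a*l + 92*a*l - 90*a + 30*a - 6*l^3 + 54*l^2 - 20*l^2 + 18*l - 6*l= a^2*(120*l + 40) + a*(6*l^2 - 178*l - 60) - 6*l^3 + 34*l^2 + 12*l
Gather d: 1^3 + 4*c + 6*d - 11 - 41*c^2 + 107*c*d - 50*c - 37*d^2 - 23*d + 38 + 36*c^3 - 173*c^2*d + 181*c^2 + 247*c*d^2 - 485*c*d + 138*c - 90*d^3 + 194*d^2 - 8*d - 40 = 36*c^3 + 140*c^2 + 92*c - 90*d^3 + d^2*(247*c + 157) + d*(-173*c^2 - 378*c - 25) - 12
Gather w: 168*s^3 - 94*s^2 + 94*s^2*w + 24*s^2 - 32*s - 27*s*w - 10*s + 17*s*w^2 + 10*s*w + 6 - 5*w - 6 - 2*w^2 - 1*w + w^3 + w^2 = 168*s^3 - 70*s^2 - 42*s + w^3 + w^2*(17*s - 1) + w*(94*s^2 - 17*s - 6)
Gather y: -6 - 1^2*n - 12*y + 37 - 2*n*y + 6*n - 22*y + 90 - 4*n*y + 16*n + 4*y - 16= 21*n + y*(-6*n - 30) + 105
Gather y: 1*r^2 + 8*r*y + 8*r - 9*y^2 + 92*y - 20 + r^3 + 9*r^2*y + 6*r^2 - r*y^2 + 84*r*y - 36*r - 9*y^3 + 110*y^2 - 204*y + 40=r^3 + 7*r^2 - 28*r - 9*y^3 + y^2*(101 - r) + y*(9*r^2 + 92*r - 112) + 20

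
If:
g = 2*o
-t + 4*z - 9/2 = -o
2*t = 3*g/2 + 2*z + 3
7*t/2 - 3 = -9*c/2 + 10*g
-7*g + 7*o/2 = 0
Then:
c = -37/18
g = 0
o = 0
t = 7/2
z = 2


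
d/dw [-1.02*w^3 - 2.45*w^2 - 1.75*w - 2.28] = -3.06*w^2 - 4.9*w - 1.75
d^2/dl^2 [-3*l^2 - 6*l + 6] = -6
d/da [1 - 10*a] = -10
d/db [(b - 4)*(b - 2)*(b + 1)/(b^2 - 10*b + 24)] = (b^2 - 12*b + 8)/(b^2 - 12*b + 36)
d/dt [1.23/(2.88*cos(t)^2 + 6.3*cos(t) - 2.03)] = (7.0848*cos(t) + 7.749)*sin(t)/(2.88*cos(t)^2 + 6.3*cos(t) - 2.03)^2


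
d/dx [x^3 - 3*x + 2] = 3*x^2 - 3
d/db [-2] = 0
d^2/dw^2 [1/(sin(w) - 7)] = (-7*sin(w) + cos(w)^2 + 1)/(sin(w) - 7)^3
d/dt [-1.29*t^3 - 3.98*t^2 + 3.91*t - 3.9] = -3.87*t^2 - 7.96*t + 3.91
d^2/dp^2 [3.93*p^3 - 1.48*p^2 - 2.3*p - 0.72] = 23.58*p - 2.96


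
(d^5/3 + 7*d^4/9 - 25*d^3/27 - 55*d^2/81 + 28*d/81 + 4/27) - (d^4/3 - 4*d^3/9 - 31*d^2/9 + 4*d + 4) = d^5/3 + 4*d^4/9 - 13*d^3/27 + 224*d^2/81 - 296*d/81 - 104/27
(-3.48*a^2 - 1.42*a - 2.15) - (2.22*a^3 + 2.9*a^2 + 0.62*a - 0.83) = -2.22*a^3 - 6.38*a^2 - 2.04*a - 1.32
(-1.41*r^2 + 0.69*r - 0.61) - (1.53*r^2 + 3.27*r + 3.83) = -2.94*r^2 - 2.58*r - 4.44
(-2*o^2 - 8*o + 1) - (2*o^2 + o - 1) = -4*o^2 - 9*o + 2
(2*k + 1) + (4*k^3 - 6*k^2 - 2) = 4*k^3 - 6*k^2 + 2*k - 1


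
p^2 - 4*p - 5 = (p - 5)*(p + 1)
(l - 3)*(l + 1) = l^2 - 2*l - 3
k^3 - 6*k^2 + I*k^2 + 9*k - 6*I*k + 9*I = (k - 3)^2*(k + I)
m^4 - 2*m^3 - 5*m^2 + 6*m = m*(m - 3)*(m - 1)*(m + 2)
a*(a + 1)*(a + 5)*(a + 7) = a^4 + 13*a^3 + 47*a^2 + 35*a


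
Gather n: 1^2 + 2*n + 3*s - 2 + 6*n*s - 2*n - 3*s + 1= 6*n*s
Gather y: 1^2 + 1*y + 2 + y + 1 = 2*y + 4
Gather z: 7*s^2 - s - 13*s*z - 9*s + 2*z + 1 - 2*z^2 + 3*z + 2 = 7*s^2 - 10*s - 2*z^2 + z*(5 - 13*s) + 3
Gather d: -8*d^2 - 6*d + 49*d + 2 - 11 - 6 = -8*d^2 + 43*d - 15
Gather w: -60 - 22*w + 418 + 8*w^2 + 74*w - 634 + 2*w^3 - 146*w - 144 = 2*w^3 + 8*w^2 - 94*w - 420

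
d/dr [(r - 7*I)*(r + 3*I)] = 2*r - 4*I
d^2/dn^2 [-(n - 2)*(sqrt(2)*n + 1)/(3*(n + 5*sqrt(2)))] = 6*(-5*sqrt(2) - 2)/(n^3 + 15*sqrt(2)*n^2 + 150*n + 250*sqrt(2))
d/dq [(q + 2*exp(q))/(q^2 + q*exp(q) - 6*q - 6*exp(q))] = (-(q + 2*exp(q))*(q*exp(q) + 2*q - 5*exp(q) - 6) + (2*exp(q) + 1)*(q^2 + q*exp(q) - 6*q - 6*exp(q)))/(q^2 + q*exp(q) - 6*q - 6*exp(q))^2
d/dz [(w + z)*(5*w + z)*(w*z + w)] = w*(5*w^2 + 12*w*z + 6*w + 3*z^2 + 2*z)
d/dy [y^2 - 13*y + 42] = 2*y - 13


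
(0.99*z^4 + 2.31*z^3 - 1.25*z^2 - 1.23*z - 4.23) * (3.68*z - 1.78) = 3.6432*z^5 + 6.7386*z^4 - 8.7118*z^3 - 2.3014*z^2 - 13.377*z + 7.5294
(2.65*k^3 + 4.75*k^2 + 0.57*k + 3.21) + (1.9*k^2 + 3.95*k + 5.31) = 2.65*k^3 + 6.65*k^2 + 4.52*k + 8.52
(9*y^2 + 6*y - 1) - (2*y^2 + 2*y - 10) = 7*y^2 + 4*y + 9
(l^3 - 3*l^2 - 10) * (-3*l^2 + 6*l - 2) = -3*l^5 + 15*l^4 - 20*l^3 + 36*l^2 - 60*l + 20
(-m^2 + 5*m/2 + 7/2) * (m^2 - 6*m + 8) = -m^4 + 17*m^3/2 - 39*m^2/2 - m + 28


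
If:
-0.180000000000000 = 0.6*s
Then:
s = -0.30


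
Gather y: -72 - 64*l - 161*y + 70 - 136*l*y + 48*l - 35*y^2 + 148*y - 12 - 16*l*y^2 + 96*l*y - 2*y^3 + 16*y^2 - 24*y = -16*l - 2*y^3 + y^2*(-16*l - 19) + y*(-40*l - 37) - 14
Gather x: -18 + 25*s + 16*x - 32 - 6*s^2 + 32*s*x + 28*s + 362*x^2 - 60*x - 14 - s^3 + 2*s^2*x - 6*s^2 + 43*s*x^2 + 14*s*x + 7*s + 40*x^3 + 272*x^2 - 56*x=-s^3 - 12*s^2 + 60*s + 40*x^3 + x^2*(43*s + 634) + x*(2*s^2 + 46*s - 100) - 64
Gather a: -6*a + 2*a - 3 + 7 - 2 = 2 - 4*a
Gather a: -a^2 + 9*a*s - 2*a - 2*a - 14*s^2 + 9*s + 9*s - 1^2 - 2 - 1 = -a^2 + a*(9*s - 4) - 14*s^2 + 18*s - 4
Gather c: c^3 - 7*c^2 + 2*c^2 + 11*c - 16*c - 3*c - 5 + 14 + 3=c^3 - 5*c^2 - 8*c + 12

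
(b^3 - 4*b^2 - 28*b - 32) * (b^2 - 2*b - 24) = b^5 - 6*b^4 - 44*b^3 + 120*b^2 + 736*b + 768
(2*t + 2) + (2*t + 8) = 4*t + 10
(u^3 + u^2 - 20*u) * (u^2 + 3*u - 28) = u^5 + 4*u^4 - 45*u^3 - 88*u^2 + 560*u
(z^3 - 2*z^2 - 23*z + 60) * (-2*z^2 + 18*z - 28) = -2*z^5 + 22*z^4 - 18*z^3 - 478*z^2 + 1724*z - 1680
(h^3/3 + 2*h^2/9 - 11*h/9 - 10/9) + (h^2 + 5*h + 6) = h^3/3 + 11*h^2/9 + 34*h/9 + 44/9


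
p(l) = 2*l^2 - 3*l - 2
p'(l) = 4*l - 3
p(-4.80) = 58.48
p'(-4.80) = -22.20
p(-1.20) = 4.48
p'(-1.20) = -7.80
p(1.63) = -1.58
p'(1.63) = 3.52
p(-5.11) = 65.55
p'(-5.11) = -23.44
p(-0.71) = 1.14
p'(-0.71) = -5.84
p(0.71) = -3.12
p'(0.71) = -0.16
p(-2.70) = 20.68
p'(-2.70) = -13.80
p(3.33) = 10.19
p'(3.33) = 10.32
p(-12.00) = 322.00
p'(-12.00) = -51.00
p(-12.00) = 322.00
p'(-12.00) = -51.00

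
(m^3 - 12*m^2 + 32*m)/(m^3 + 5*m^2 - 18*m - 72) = m*(m - 8)/(m^2 + 9*m + 18)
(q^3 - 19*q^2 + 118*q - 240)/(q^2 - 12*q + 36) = (q^2 - 13*q + 40)/(q - 6)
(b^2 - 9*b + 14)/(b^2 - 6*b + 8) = (b - 7)/(b - 4)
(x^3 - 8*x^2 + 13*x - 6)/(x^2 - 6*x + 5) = (x^2 - 7*x + 6)/(x - 5)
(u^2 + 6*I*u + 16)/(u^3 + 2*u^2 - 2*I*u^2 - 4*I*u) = (u + 8*I)/(u*(u + 2))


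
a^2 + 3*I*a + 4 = (a - I)*(a + 4*I)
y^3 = y^3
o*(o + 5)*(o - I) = o^3 + 5*o^2 - I*o^2 - 5*I*o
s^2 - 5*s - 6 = (s - 6)*(s + 1)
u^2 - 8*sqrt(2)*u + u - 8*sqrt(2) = (u + 1)*(u - 8*sqrt(2))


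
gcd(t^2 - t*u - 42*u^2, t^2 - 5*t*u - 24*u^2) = 1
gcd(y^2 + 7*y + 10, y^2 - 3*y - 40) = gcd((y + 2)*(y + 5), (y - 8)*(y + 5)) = y + 5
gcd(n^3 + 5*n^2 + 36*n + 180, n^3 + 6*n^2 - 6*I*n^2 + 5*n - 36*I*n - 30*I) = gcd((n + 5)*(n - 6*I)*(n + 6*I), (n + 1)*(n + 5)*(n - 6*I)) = n^2 + n*(5 - 6*I) - 30*I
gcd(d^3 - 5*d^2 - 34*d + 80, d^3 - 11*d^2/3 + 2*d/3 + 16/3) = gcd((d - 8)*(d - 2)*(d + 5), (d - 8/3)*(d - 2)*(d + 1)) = d - 2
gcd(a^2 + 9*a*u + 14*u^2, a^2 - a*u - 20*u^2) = 1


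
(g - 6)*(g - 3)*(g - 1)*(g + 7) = g^4 - 3*g^3 - 43*g^2 + 171*g - 126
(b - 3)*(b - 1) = b^2 - 4*b + 3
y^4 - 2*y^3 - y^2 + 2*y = y*(y - 2)*(y - 1)*(y + 1)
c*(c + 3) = c^2 + 3*c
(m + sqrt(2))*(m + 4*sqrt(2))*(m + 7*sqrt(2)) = m^3 + 12*sqrt(2)*m^2 + 78*m + 56*sqrt(2)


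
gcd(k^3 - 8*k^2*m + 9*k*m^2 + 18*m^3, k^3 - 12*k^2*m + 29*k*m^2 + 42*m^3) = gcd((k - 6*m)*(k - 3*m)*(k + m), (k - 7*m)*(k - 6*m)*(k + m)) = k^2 - 5*k*m - 6*m^2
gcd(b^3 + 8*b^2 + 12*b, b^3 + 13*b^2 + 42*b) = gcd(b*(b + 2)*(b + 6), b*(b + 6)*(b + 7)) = b^2 + 6*b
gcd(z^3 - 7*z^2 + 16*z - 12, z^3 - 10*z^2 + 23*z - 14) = z - 2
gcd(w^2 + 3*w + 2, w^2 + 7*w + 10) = w + 2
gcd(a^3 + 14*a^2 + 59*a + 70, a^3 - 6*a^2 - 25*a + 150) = a + 5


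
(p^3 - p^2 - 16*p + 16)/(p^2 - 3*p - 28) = (p^2 - 5*p + 4)/(p - 7)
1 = 1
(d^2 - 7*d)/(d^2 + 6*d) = (d - 7)/(d + 6)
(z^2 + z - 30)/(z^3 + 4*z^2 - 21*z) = (z^2 + z - 30)/(z*(z^2 + 4*z - 21))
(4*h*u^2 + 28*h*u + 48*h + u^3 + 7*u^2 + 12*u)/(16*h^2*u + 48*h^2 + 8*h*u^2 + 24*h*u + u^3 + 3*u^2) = (u + 4)/(4*h + u)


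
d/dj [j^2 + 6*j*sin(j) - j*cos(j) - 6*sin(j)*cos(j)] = j*sin(j) + 6*j*cos(j) + 2*j + 6*sin(j) - cos(j) - 6*cos(2*j)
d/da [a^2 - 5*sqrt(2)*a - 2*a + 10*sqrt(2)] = 2*a - 5*sqrt(2) - 2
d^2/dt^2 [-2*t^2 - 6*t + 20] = -4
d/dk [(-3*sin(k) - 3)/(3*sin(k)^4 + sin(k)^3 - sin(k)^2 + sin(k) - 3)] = 3*(9*sin(k)^4 + 14*sin(k)^3 + 2*sin(k)^2 - 2*sin(k) + 4)*cos(k)/(3*sin(k)^4 + sin(k)^3 - sin(k)^2 + sin(k) - 3)^2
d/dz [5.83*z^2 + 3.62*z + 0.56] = 11.66*z + 3.62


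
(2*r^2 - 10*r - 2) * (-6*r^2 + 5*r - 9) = -12*r^4 + 70*r^3 - 56*r^2 + 80*r + 18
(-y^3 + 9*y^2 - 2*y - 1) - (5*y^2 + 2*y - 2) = -y^3 + 4*y^2 - 4*y + 1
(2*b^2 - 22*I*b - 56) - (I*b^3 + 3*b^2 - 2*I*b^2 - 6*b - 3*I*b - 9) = -I*b^3 - b^2 + 2*I*b^2 + 6*b - 19*I*b - 47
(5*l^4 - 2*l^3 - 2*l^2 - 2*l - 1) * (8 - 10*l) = -50*l^5 + 60*l^4 + 4*l^3 + 4*l^2 - 6*l - 8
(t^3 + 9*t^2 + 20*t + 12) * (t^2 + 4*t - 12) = t^5 + 13*t^4 + 44*t^3 - 16*t^2 - 192*t - 144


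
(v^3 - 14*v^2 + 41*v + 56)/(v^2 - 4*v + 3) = (v^3 - 14*v^2 + 41*v + 56)/(v^2 - 4*v + 3)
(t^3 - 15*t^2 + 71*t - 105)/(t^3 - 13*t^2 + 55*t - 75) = (t - 7)/(t - 5)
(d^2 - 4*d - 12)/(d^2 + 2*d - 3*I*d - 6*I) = (d - 6)/(d - 3*I)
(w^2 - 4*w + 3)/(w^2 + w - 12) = (w - 1)/(w + 4)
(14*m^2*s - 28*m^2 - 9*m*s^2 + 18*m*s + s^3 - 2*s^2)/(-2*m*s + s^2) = -7*m + 14*m/s + s - 2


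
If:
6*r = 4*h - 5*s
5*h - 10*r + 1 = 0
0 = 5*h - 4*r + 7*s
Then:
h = 31/110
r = 53/220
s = -7/110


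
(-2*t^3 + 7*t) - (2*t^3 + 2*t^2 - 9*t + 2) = -4*t^3 - 2*t^2 + 16*t - 2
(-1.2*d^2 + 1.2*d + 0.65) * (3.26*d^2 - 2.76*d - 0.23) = -3.912*d^4 + 7.224*d^3 - 0.917*d^2 - 2.07*d - 0.1495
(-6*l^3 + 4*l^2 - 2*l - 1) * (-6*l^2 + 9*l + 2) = 36*l^5 - 78*l^4 + 36*l^3 - 4*l^2 - 13*l - 2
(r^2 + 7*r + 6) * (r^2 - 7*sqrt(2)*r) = r^4 - 7*sqrt(2)*r^3 + 7*r^3 - 49*sqrt(2)*r^2 + 6*r^2 - 42*sqrt(2)*r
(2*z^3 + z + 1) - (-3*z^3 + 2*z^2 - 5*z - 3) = 5*z^3 - 2*z^2 + 6*z + 4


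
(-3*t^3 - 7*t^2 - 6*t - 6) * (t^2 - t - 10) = -3*t^5 - 4*t^4 + 31*t^3 + 70*t^2 + 66*t + 60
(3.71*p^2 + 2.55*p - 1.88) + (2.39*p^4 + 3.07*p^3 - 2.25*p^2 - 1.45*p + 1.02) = 2.39*p^4 + 3.07*p^3 + 1.46*p^2 + 1.1*p - 0.86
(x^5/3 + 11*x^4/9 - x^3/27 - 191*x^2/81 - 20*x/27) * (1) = x^5/3 + 11*x^4/9 - x^3/27 - 191*x^2/81 - 20*x/27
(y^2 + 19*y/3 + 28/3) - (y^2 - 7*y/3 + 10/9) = 26*y/3 + 74/9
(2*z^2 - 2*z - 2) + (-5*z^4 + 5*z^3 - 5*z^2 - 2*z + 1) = -5*z^4 + 5*z^3 - 3*z^2 - 4*z - 1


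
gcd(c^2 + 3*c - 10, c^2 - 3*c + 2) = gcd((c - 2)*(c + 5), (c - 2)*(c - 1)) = c - 2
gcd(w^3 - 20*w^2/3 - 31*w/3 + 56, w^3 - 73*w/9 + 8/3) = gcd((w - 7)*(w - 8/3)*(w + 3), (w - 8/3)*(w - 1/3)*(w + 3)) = w^2 + w/3 - 8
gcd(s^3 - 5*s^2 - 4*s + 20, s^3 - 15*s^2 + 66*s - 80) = s^2 - 7*s + 10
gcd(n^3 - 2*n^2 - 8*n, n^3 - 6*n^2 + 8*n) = n^2 - 4*n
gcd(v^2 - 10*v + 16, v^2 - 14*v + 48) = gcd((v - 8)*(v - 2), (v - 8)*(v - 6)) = v - 8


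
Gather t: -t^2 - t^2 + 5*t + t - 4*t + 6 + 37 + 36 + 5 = -2*t^2 + 2*t + 84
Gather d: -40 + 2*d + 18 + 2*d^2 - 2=2*d^2 + 2*d - 24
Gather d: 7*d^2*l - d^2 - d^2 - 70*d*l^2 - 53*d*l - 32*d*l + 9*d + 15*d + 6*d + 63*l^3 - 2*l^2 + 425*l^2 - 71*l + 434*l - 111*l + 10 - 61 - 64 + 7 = d^2*(7*l - 2) + d*(-70*l^2 - 85*l + 30) + 63*l^3 + 423*l^2 + 252*l - 108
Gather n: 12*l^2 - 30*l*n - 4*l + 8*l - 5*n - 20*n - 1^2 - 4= 12*l^2 + 4*l + n*(-30*l - 25) - 5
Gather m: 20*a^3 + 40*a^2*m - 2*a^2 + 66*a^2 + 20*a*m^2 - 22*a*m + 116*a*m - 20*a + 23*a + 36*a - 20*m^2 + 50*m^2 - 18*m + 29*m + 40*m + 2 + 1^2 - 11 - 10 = 20*a^3 + 64*a^2 + 39*a + m^2*(20*a + 30) + m*(40*a^2 + 94*a + 51) - 18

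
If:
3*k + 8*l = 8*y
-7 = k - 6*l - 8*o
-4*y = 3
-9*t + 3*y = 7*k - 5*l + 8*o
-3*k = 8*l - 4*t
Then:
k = -32/97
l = -243/388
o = 2023/1552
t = -3/2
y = -3/4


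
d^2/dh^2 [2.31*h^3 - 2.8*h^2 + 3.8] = 13.86*h - 5.6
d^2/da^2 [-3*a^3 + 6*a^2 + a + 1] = 12 - 18*a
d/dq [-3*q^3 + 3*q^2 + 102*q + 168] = -9*q^2 + 6*q + 102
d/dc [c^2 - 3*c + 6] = 2*c - 3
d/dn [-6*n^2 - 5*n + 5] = -12*n - 5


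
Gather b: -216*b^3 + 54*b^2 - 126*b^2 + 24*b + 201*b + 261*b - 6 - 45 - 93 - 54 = -216*b^3 - 72*b^2 + 486*b - 198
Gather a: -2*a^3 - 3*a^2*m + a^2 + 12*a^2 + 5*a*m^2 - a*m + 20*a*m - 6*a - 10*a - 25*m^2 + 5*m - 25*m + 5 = -2*a^3 + a^2*(13 - 3*m) + a*(5*m^2 + 19*m - 16) - 25*m^2 - 20*m + 5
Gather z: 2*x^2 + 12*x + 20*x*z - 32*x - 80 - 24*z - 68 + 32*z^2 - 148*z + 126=2*x^2 - 20*x + 32*z^2 + z*(20*x - 172) - 22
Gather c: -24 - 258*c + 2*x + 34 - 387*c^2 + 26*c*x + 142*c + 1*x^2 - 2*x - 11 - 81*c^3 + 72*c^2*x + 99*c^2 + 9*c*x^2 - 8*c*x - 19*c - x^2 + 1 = -81*c^3 + c^2*(72*x - 288) + c*(9*x^2 + 18*x - 135)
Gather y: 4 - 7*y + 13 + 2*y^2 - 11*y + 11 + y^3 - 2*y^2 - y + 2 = y^3 - 19*y + 30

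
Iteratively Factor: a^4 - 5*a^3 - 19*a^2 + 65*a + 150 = (a - 5)*(a^3 - 19*a - 30) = (a - 5)^2*(a^2 + 5*a + 6) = (a - 5)^2*(a + 2)*(a + 3)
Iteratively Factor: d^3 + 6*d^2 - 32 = (d + 4)*(d^2 + 2*d - 8) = (d - 2)*(d + 4)*(d + 4)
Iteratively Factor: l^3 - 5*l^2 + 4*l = (l - 1)*(l^2 - 4*l) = (l - 4)*(l - 1)*(l)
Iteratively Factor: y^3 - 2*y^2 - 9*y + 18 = (y - 2)*(y^2 - 9) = (y - 3)*(y - 2)*(y + 3)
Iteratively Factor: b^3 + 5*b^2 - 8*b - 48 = (b - 3)*(b^2 + 8*b + 16) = (b - 3)*(b + 4)*(b + 4)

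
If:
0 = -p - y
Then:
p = -y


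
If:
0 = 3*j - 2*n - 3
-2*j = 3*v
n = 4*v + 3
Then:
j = 27/25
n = 3/25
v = -18/25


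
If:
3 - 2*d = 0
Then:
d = 3/2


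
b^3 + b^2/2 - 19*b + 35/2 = (b - 7/2)*(b - 1)*(b + 5)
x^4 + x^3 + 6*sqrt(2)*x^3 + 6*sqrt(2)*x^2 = x^2*(x + 1)*(x + 6*sqrt(2))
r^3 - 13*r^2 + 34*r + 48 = (r - 8)*(r - 6)*(r + 1)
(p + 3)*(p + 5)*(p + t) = p^3 + p^2*t + 8*p^2 + 8*p*t + 15*p + 15*t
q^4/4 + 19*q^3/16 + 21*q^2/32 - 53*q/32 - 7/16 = (q/4 + 1/2)*(q - 1)*(q + 1/4)*(q + 7/2)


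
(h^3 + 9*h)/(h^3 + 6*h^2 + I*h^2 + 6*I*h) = (h^2 + 9)/(h^2 + h*(6 + I) + 6*I)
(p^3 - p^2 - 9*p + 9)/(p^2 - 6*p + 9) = (p^2 + 2*p - 3)/(p - 3)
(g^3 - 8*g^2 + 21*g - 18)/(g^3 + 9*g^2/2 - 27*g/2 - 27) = 2*(g^2 - 5*g + 6)/(2*g^2 + 15*g + 18)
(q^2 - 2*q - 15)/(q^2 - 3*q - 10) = (q + 3)/(q + 2)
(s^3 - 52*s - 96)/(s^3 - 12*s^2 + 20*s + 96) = (s + 6)/(s - 6)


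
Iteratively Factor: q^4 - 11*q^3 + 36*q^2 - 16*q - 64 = (q - 4)*(q^3 - 7*q^2 + 8*q + 16) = (q - 4)^2*(q^2 - 3*q - 4) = (q - 4)^3*(q + 1)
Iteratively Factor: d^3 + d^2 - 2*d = (d)*(d^2 + d - 2) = d*(d - 1)*(d + 2)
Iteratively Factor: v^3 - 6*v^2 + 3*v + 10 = (v - 5)*(v^2 - v - 2) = (v - 5)*(v + 1)*(v - 2)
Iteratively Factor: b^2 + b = (b)*(b + 1)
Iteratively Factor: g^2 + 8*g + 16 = (g + 4)*(g + 4)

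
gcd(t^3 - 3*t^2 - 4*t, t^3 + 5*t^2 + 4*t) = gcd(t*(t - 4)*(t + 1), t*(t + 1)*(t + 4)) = t^2 + t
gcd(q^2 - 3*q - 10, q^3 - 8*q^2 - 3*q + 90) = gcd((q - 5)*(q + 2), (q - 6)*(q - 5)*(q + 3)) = q - 5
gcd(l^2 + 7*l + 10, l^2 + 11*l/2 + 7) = l + 2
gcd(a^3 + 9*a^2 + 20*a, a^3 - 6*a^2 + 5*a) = a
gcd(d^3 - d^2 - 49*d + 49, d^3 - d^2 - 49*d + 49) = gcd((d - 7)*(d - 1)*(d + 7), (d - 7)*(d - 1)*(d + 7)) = d^3 - d^2 - 49*d + 49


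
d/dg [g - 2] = 1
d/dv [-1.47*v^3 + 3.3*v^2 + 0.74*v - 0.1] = -4.41*v^2 + 6.6*v + 0.74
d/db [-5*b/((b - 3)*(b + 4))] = 5*(b^2 + 12)/(b^4 + 2*b^3 - 23*b^2 - 24*b + 144)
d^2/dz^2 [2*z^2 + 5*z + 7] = 4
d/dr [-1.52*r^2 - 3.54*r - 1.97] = -3.04*r - 3.54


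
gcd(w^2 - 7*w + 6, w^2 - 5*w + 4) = w - 1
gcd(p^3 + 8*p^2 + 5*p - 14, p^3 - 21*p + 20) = p - 1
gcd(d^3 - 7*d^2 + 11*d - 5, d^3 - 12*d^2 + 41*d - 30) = d^2 - 6*d + 5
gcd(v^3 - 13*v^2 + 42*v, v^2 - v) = v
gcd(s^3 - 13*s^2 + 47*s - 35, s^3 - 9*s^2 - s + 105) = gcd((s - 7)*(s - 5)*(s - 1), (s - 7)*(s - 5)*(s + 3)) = s^2 - 12*s + 35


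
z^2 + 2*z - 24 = (z - 4)*(z + 6)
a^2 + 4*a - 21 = (a - 3)*(a + 7)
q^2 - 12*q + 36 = (q - 6)^2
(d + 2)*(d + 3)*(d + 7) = d^3 + 12*d^2 + 41*d + 42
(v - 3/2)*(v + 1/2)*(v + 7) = v^3 + 6*v^2 - 31*v/4 - 21/4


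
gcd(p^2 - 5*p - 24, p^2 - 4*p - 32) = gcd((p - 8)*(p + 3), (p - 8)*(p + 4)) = p - 8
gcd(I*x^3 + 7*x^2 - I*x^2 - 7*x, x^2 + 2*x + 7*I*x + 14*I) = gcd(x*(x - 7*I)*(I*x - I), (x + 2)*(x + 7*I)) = 1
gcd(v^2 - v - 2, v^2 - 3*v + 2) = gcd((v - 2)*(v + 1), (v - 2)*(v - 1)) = v - 2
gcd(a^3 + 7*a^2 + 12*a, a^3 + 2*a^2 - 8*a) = a^2 + 4*a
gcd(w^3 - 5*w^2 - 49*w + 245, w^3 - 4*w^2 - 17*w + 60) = w - 5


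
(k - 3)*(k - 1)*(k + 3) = k^3 - k^2 - 9*k + 9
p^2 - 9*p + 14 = (p - 7)*(p - 2)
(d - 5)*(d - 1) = d^2 - 6*d + 5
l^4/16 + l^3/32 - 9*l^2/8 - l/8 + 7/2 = (l/4 + 1/2)*(l/4 + 1)*(l - 7/2)*(l - 2)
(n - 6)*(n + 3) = n^2 - 3*n - 18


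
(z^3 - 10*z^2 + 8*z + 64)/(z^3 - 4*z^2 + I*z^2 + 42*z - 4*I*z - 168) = (z^2 - 6*z - 16)/(z^2 + I*z + 42)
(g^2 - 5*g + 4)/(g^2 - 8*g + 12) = (g^2 - 5*g + 4)/(g^2 - 8*g + 12)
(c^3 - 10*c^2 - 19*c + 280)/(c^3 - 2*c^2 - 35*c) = (c - 8)/c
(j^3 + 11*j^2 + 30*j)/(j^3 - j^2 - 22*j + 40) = j*(j + 6)/(j^2 - 6*j + 8)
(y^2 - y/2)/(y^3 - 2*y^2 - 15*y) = (1/2 - y)/(-y^2 + 2*y + 15)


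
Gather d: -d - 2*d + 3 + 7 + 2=12 - 3*d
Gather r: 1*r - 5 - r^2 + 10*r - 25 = -r^2 + 11*r - 30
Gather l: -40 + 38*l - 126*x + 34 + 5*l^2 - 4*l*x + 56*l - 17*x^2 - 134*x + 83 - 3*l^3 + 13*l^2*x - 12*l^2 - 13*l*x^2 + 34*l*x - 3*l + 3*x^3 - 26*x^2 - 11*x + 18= -3*l^3 + l^2*(13*x - 7) + l*(-13*x^2 + 30*x + 91) + 3*x^3 - 43*x^2 - 271*x + 95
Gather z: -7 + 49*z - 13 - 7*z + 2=42*z - 18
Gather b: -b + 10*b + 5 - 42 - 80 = 9*b - 117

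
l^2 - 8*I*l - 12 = (l - 6*I)*(l - 2*I)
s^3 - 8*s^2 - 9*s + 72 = (s - 8)*(s - 3)*(s + 3)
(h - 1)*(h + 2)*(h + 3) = h^3 + 4*h^2 + h - 6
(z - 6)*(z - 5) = z^2 - 11*z + 30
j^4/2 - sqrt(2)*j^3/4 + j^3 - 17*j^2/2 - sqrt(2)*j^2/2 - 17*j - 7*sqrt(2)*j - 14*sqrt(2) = (j/2 + sqrt(2))*(j + 2)*(j - 7*sqrt(2)/2)*(j + sqrt(2))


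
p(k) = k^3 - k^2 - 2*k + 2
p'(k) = 3*k^2 - 2*k - 2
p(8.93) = 616.52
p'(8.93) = 219.37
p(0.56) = 0.74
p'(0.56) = -2.18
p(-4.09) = -74.97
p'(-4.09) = 56.36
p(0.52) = 0.83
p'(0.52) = -2.23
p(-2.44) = -13.60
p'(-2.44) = 20.74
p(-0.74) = 2.53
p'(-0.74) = 1.12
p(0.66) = 0.53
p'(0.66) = -2.01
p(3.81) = 35.17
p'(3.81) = 33.93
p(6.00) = 170.00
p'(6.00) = 94.00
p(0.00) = 2.00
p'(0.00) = -2.00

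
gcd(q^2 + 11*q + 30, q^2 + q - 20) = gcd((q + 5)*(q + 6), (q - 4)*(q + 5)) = q + 5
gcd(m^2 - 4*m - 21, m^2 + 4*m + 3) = m + 3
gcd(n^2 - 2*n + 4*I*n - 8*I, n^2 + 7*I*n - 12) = n + 4*I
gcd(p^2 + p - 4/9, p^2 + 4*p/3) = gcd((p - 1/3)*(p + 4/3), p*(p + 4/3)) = p + 4/3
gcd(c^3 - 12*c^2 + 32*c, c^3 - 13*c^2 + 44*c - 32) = c^2 - 12*c + 32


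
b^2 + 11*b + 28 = (b + 4)*(b + 7)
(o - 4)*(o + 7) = o^2 + 3*o - 28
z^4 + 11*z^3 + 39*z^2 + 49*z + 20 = (z + 1)^2*(z + 4)*(z + 5)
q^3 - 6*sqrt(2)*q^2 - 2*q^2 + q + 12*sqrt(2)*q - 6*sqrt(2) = (q - 1)^2*(q - 6*sqrt(2))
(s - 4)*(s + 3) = s^2 - s - 12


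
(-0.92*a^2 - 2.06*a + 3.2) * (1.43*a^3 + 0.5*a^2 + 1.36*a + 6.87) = -1.3156*a^5 - 3.4058*a^4 + 2.2948*a^3 - 7.522*a^2 - 9.8002*a + 21.984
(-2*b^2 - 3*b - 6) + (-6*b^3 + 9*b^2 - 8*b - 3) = -6*b^3 + 7*b^2 - 11*b - 9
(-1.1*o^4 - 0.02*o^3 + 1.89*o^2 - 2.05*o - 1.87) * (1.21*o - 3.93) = -1.331*o^5 + 4.2988*o^4 + 2.3655*o^3 - 9.9082*o^2 + 5.7938*o + 7.3491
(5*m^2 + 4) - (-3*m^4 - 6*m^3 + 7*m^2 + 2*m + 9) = 3*m^4 + 6*m^3 - 2*m^2 - 2*m - 5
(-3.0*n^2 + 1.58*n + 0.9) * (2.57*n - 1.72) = -7.71*n^3 + 9.2206*n^2 - 0.4046*n - 1.548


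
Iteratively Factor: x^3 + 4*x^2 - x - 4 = (x + 1)*(x^2 + 3*x - 4) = (x + 1)*(x + 4)*(x - 1)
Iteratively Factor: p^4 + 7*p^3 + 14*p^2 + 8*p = (p + 2)*(p^3 + 5*p^2 + 4*p) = (p + 2)*(p + 4)*(p^2 + p) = p*(p + 2)*(p + 4)*(p + 1)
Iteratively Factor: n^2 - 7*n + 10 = (n - 2)*(n - 5)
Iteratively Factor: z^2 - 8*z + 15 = (z - 5)*(z - 3)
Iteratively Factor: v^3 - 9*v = (v + 3)*(v^2 - 3*v) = v*(v + 3)*(v - 3)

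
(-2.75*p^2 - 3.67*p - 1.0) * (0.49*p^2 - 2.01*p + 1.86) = -1.3475*p^4 + 3.7292*p^3 + 1.7717*p^2 - 4.8162*p - 1.86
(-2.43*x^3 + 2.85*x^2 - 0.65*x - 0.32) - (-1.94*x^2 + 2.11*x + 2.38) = -2.43*x^3 + 4.79*x^2 - 2.76*x - 2.7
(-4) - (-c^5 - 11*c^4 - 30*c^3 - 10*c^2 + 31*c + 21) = c^5 + 11*c^4 + 30*c^3 + 10*c^2 - 31*c - 25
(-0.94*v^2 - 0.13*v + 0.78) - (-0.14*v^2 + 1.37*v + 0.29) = -0.8*v^2 - 1.5*v + 0.49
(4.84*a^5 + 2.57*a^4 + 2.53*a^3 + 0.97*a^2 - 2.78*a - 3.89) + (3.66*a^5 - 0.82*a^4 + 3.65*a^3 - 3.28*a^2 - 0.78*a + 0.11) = 8.5*a^5 + 1.75*a^4 + 6.18*a^3 - 2.31*a^2 - 3.56*a - 3.78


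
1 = 1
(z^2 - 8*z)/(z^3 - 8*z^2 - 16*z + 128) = z/(z^2 - 16)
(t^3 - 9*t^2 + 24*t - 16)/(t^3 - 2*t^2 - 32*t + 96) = (t - 1)/(t + 6)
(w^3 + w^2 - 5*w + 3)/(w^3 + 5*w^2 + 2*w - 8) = (w^2 + 2*w - 3)/(w^2 + 6*w + 8)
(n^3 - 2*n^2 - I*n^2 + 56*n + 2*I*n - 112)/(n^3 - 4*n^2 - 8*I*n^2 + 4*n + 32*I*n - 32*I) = (n + 7*I)/(n - 2)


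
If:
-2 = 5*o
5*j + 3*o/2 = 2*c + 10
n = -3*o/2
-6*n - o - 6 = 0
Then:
No Solution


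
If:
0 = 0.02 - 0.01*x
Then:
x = 2.00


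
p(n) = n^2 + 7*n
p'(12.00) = 31.00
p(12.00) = 228.00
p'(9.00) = 25.00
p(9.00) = 144.00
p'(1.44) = 9.88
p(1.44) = 12.15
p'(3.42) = 13.84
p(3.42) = 35.64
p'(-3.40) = 0.20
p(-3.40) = -12.24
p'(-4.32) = -1.64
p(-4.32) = -11.58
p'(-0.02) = 6.96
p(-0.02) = -0.14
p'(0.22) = 7.44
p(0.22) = 1.59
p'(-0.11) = 6.78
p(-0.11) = -0.76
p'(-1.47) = 4.06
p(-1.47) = -8.13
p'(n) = 2*n + 7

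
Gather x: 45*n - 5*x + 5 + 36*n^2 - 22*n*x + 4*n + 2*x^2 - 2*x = 36*n^2 + 49*n + 2*x^2 + x*(-22*n - 7) + 5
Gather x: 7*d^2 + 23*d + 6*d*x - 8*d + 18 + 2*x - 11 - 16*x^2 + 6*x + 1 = 7*d^2 + 15*d - 16*x^2 + x*(6*d + 8) + 8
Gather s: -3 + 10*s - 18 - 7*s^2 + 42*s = -7*s^2 + 52*s - 21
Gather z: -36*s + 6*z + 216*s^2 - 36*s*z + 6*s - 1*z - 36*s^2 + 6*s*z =180*s^2 - 30*s + z*(5 - 30*s)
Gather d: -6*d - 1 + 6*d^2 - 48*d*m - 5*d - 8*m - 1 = 6*d^2 + d*(-48*m - 11) - 8*m - 2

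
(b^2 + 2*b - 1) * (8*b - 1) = 8*b^3 + 15*b^2 - 10*b + 1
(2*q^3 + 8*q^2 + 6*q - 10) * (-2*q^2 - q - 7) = -4*q^5 - 18*q^4 - 34*q^3 - 42*q^2 - 32*q + 70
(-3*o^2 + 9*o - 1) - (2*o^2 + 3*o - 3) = -5*o^2 + 6*o + 2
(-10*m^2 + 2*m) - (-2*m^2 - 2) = -8*m^2 + 2*m + 2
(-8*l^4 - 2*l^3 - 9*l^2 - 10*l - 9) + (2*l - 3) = -8*l^4 - 2*l^3 - 9*l^2 - 8*l - 12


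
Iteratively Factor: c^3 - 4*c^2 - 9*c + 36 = (c - 3)*(c^2 - c - 12) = (c - 3)*(c + 3)*(c - 4)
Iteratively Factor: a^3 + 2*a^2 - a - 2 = (a - 1)*(a^2 + 3*a + 2) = (a - 1)*(a + 1)*(a + 2)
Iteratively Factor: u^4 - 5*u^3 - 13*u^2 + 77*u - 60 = (u + 4)*(u^3 - 9*u^2 + 23*u - 15) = (u - 1)*(u + 4)*(u^2 - 8*u + 15) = (u - 3)*(u - 1)*(u + 4)*(u - 5)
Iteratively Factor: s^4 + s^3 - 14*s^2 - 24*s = (s + 3)*(s^3 - 2*s^2 - 8*s) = (s + 2)*(s + 3)*(s^2 - 4*s) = (s - 4)*(s + 2)*(s + 3)*(s)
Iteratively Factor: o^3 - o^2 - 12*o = (o)*(o^2 - o - 12) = o*(o + 3)*(o - 4)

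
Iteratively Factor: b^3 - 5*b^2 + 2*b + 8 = (b + 1)*(b^2 - 6*b + 8) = (b - 4)*(b + 1)*(b - 2)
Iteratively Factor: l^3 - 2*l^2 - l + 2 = (l - 1)*(l^2 - l - 2) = (l - 1)*(l + 1)*(l - 2)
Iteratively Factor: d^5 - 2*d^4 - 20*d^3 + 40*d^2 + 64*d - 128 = (d - 4)*(d^4 + 2*d^3 - 12*d^2 - 8*d + 32) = (d - 4)*(d + 4)*(d^3 - 2*d^2 - 4*d + 8) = (d - 4)*(d - 2)*(d + 4)*(d^2 - 4) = (d - 4)*(d - 2)*(d + 2)*(d + 4)*(d - 2)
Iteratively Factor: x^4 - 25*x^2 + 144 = (x - 3)*(x^3 + 3*x^2 - 16*x - 48) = (x - 3)*(x + 3)*(x^2 - 16) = (x - 3)*(x + 3)*(x + 4)*(x - 4)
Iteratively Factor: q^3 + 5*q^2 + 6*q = (q + 3)*(q^2 + 2*q) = q*(q + 3)*(q + 2)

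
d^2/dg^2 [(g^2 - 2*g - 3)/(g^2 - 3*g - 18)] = 2*(g^3 + 45*g^2 - 81*g + 351)/(g^6 - 9*g^5 - 27*g^4 + 297*g^3 + 486*g^2 - 2916*g - 5832)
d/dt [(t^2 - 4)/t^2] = 8/t^3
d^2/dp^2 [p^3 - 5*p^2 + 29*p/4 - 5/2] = 6*p - 10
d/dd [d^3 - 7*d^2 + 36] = d*(3*d - 14)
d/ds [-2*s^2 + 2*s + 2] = 2 - 4*s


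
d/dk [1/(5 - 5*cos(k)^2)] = -2*cos(k)/(5*sin(k)^3)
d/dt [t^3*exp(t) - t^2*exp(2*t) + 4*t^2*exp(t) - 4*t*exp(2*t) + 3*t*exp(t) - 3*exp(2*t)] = (t^3 - 2*t^2*exp(t) + 7*t^2 - 10*t*exp(t) + 11*t - 10*exp(t) + 3)*exp(t)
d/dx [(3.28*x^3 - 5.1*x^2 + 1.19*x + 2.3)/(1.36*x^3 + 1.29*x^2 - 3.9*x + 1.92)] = (1.77635683940025e-15*x^5 + 11.1672*x^4 - 28.8208*x^3 + 27.8637*x^2 - 25.518*x + 11.2548)/(1.8496*x^6 + 3.5088*x^5 - 8.9439*x^4 - 4.8396*x^3 + 20.1636*x^2 - 14.976*x + 3.6864)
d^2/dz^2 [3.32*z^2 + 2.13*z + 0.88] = 6.64000000000000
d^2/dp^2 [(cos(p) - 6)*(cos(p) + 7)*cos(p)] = 165*cos(p)/4 - 2*cos(2*p) - 9*cos(3*p)/4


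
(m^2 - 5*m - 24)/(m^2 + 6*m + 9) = (m - 8)/(m + 3)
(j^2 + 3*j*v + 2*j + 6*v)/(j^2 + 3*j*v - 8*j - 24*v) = (j + 2)/(j - 8)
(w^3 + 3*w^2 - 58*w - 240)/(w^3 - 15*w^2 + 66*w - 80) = (w^2 + 11*w + 30)/(w^2 - 7*w + 10)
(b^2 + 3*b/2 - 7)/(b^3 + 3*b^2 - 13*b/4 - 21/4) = 2*(b - 2)/(2*b^2 - b - 3)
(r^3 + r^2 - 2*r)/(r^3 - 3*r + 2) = r/(r - 1)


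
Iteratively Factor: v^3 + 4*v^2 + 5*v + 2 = (v + 2)*(v^2 + 2*v + 1) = (v + 1)*(v + 2)*(v + 1)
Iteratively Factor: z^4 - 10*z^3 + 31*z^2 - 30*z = (z - 2)*(z^3 - 8*z^2 + 15*z) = z*(z - 2)*(z^2 - 8*z + 15) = z*(z - 3)*(z - 2)*(z - 5)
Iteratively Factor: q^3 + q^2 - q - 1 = (q + 1)*(q^2 - 1) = (q - 1)*(q + 1)*(q + 1)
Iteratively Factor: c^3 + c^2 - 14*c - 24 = (c - 4)*(c^2 + 5*c + 6) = (c - 4)*(c + 3)*(c + 2)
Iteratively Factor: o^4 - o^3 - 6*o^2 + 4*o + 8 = (o + 2)*(o^3 - 3*o^2 + 4) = (o - 2)*(o + 2)*(o^2 - o - 2) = (o - 2)*(o + 1)*(o + 2)*(o - 2)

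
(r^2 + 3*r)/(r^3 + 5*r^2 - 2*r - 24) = r/(r^2 + 2*r - 8)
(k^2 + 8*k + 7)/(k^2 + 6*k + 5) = (k + 7)/(k + 5)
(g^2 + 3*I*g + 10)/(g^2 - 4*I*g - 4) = (g + 5*I)/(g - 2*I)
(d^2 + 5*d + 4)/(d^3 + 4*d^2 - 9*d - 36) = (d + 1)/(d^2 - 9)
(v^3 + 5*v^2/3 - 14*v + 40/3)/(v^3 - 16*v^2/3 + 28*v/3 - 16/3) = (v + 5)/(v - 2)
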